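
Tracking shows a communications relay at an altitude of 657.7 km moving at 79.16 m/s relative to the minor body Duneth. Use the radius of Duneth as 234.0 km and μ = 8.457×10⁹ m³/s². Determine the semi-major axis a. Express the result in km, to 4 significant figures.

a ≈ 665.8 km

r = 234.0 + 657.7 = 891.70 km = 8.917×10⁵ m.
Specific orbital energy ε = v²/2 − μ/r = (79.16)²/2 − 8.457×10⁹/8.917×10⁵ = -6.351×10³ J/kg.
Since ε = −μ/(2a), a = −μ/(2ε) = 6.658×10⁵ m = 665.80 km.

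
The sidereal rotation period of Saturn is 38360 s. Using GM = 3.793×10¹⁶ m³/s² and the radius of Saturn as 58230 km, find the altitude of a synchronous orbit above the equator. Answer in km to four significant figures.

A synchronous orbit has period T, so by Kepler's third law a = (μT²/4π²)^(1/3).
μT²/4π² = 3.793×10¹⁶ × (3.836×10⁴)² / 39.48 = 1.414×10²⁴ m³.
a = 1.122×10⁸ m = 1.1223×10⁵ km.
Altitude h = a − R = 1.1223×10⁵ − 58230 = 54005 km.

h_sync ≈ 54000 km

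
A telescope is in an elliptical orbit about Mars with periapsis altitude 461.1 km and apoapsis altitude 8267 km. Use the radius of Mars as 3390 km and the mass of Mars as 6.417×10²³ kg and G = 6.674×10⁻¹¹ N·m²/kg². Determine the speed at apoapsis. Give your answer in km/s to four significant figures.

μ = GM = 6.674×10⁻¹¹ × 6.417×10²³ = 4.283×10¹³ m³/s².
r_p = 3390 + 461.1 = 3851.1 km = 3.8511×10⁶ m.
r_a = 3390 + 8267 = 11657 km = 1.1657×10⁷ m.
Semi-major axis a = (r_p + r_a)/2 = 7754.1 km = 7.754×10⁶ m.
Vis-viva: v² = μ(2/r − 1/a) = 4.283×10¹³ × (1.716×10⁻⁷ − 1.290×10⁻⁷) = 1.825×10⁶ m²/s².
v = 1351 m/s = 1.351 km/s.

v ≈ 1.351 km/s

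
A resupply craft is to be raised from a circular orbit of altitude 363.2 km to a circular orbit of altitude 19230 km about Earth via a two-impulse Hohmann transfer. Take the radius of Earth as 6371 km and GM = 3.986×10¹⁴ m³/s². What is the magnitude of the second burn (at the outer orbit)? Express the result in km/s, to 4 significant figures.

r₁ = 6371 + 363.2 = 6734.2 km = 6.7342×10⁶ m.
r₂ = 6371 + 19230 = 25601 km = 2.5601×10⁷ m.
Transfer ellipse a_t = (r₁ + r₂)/2 = 1.617×10⁷ m.
At r₁: circular v_c1 = √(μ/r₁) = 7694 m/s; transfer-perigee v_p = √[μ(2/r₁ − 1/a_t)] = 9681 m/s.
At r₂: circular v_c2 = √(μ/r₂) = 3946 m/s; transfer-apogee v_a = √[μ(2/r₂ − 1/a_t)] = 2547 m/s.
Δv₂ = v_c2 − v_a = 1399 m/s.
= 1.399 km/s.

Δv ≈ 1.399 km/s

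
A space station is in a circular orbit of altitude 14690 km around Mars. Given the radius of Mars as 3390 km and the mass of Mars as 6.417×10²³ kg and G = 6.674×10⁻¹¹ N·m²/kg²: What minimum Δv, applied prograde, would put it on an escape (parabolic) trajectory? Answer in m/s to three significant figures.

Δv ≈ 638 m/s

μ = GM = 6.674×10⁻¹¹ × 6.417×10²³ = 4.283×10¹³ m³/s².
r = 3390 + 14690 = 18080 km = 1.8080×10⁷ m.
Circular speed v_c = √(μ/r) = 1539 m/s.
Escape speed v_esc = √(2μ/r) = √2 × v_c = 2177 m/s.
Δv = v_esc − v_c = 637.5 m/s.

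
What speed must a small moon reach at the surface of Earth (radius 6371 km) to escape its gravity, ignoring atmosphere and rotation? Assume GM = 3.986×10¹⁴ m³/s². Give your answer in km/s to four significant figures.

r = R = 6.371×10⁶ m.
Escape speed v_esc = √(2μ/r) = √(2 × 3.986×10¹⁴ / 6.371×10⁶) = √(1.251×10⁸) = 11190 m/s.
= 11.19 km/s.

v_esc ≈ 11.19 km/s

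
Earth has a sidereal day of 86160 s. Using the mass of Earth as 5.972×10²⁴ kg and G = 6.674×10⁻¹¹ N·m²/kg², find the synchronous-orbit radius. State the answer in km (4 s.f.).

μ = GM = 6.674×10⁻¹¹ × 5.972×10²⁴ = 3.986×10¹⁴ m³/s².
A synchronous orbit has period T, so by Kepler's third law a = (μT²/4π²)^(1/3).
μT²/4π² = 3.986×10¹⁴ × (8.616×10⁴)² / 39.48 = 7.495×10²² m³.
a = 4.216×10⁷ m = 42162 km.

r_sync ≈ 42160 km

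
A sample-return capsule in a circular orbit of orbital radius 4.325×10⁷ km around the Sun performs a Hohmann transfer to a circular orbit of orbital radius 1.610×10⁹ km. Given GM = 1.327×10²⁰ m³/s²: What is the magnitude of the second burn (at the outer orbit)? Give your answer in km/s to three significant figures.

r₁ = 4.325×10⁷ km = 4.325×10¹⁰ m.
r₂ = 1.610×10⁹ km = 1.610×10¹² m.
Transfer ellipse a_t = (r₁ + r₂)/2 = 8.266×10¹¹ m.
At r₁: circular v_c1 = √(μ/r₁) = 55390 m/s; transfer-perihelion v_p = √[μ(2/r₁ − 1/a_t)] = 77300 m/s.
At r₂: circular v_c2 = √(μ/r₂) = 9079 m/s; transfer-aphelion v_a = √[μ(2/r₂ − 1/a_t)] = 2077 m/s.
Δv₂ = v_c2 − v_a = 7002 m/s.
= 7.002 km/s.

Δv ≈ 7.00 km/s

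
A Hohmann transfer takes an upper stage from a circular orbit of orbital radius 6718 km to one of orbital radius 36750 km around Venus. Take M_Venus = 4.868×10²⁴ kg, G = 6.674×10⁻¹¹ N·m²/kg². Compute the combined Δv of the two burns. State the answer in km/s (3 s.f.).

μ = GM = 6.674×10⁻¹¹ × 4.868×10²⁴ = 3.249×10¹⁴ m³/s².
r₁ = 6718 km = 6.718×10⁶ m.
r₂ = 36750 km = 3.675×10⁷ m.
Transfer ellipse a_t = (r₁ + r₂)/2 = 2.173×10⁷ m.
At r₁: circular v_c1 = √(μ/r₁) = 6954 m/s; transfer-periapsis v_p = √[μ(2/r₁ − 1/a_t)] = 9043 m/s.
Δv₁ = v_p − v_c1 = 2089 m/s.
At r₂: circular v_c2 = √(μ/r₂) = 2973 m/s; transfer-apoapsis v_a = √[μ(2/r₂ − 1/a_t)] = 1653 m/s.
Δv₂ = v_c2 − v_a = 1320 m/s.
Total Δv = Δv₁ + Δv₂ = 3409 m/s = 3.409 km/s.

Δv_total ≈ 3.41 km/s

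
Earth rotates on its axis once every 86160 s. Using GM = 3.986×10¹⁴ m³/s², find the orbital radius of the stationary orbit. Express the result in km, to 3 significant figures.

r_sync ≈ 42200 km

A synchronous orbit has period T, so by Kepler's third law a = (μT²/4π²)^(1/3).
μT²/4π² = 3.986×10¹⁴ × (8.616×10⁴)² / 39.48 = 7.495×10²² m³.
a = 4.216×10⁷ m = 42163 km.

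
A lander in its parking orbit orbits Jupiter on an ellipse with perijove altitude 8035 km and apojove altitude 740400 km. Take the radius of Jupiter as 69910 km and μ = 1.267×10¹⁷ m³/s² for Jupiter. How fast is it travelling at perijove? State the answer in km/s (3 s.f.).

r_p = 69910 + 8035 = 77945 km = 7.7945×10⁷ m.
r_a = 69910 + 740400 = 810310 km = 8.1031×10⁸ m.
Semi-major axis a = (r_p + r_a)/2 = 4.4413×10⁵ km = 4.441×10⁸ m.
Vis-viva: v² = μ(2/r − 1/a) = 1.267×10¹⁷ × (2.566×10⁻⁸ − 2.252×10⁻⁹) = 2.966×10⁹ m²/s².
v = 54460 m/s = 54.46 km/s.

v ≈ 54.5 km/s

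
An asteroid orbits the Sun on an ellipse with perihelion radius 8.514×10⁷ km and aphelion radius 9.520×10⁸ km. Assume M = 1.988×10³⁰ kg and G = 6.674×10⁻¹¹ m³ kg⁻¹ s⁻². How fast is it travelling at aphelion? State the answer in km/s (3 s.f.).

v ≈ 4.78 km/s

μ = GM = 6.674×10⁻¹¹ × 1.988×10³⁰ = 1.327×10²⁰ m³/s².
Semi-major axis a = (r_p + r_a)/2 = 5.1857×10⁸ km = 5.186×10¹¹ m.
Vis-viva: v² = μ(2/r − 1/a) = 1.327×10²⁰ × (2.101×10⁻¹² − 1.928×10⁻¹²) = 2.288×10⁷ m²/s².
v = 4784 m/s = 4.784 km/s.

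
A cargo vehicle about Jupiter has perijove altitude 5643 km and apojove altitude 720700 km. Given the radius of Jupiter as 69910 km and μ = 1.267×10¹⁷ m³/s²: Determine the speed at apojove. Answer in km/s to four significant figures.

v ≈ 5.287 km/s

r_p = 69910 + 5643 = 75553 km = 7.5553×10⁷ m.
r_a = 69910 + 720700 = 790610 km = 7.9061×10⁸ m.
Semi-major axis a = (r_p + r_a)/2 = 4.3308×10⁵ km = 4.331×10⁸ m.
Vis-viva: v² = μ(2/r − 1/a) = 1.267×10¹⁷ × (2.530×10⁻⁹ − 2.309×10⁻⁹) = 2.796×10⁷ m²/s².
v = 5287 m/s = 5.287 km/s.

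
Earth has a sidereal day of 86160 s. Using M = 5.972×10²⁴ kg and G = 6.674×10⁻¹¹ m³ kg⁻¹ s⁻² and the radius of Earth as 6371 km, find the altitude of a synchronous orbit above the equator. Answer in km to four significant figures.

h_sync ≈ 35790 km

μ = GM = 6.674×10⁻¹¹ × 5.972×10²⁴ = 3.986×10¹⁴ m³/s².
A synchronous orbit has period T, so by Kepler's third law a = (μT²/4π²)^(1/3).
μT²/4π² = 3.986×10¹⁴ × (8.616×10⁴)² / 39.48 = 7.495×10²² m³.
a = 4.216×10⁷ m = 42162 km.
Altitude h = a − R = 42162 − 6371 = 35791 km.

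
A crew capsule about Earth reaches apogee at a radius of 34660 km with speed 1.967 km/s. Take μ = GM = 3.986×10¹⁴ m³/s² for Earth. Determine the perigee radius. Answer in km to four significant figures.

perigee radius ≈ 7010 km

r_a = 3.466×10⁷ m.
Specific energy ε = v²/2 − μ/r = -9.566×10⁶ J/kg, so a = −μ/(2ε) = 2.083×10⁷ m.
The apsides satisfy r_p + r_a = 2a, so the perigee radius is 2a − r_a = 7.010×10⁶ m = 7009.5 km.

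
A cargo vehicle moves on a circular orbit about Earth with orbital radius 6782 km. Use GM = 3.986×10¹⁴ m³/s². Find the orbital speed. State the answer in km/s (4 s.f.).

v ≈ 7.666 km/s

r = 6782 km = 6.782×10⁶ m.
For a circular orbit v = √(μ/r) = √(3.986×10¹⁴ / 6.782×10⁶) = √(5.877×10⁷) = 7666 m/s.
That is 7.666 km/s.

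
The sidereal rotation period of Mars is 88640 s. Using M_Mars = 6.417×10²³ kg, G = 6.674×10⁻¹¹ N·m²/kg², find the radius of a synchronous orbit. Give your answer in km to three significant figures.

r_sync ≈ 20400 km

μ = GM = 6.674×10⁻¹¹ × 6.417×10²³ = 4.283×10¹³ m³/s².
A synchronous orbit has period T, so by Kepler's third law a = (μT²/4π²)^(1/3).
μT²/4π² = 4.283×10¹³ × (8.864×10⁴)² / 39.48 = 8.524×10²¹ m³.
a = 2.043×10⁷ m = 20427 km.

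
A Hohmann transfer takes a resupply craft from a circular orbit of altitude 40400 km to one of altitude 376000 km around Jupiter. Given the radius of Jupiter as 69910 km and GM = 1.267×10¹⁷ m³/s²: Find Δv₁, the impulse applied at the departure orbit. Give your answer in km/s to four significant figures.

Δv ≈ 9.023 km/s

r₁ = 69910 + 40400 = 110310 km = 1.1031×10⁸ m.
r₂ = 69910 + 376000 = 445910 km = 4.4591×10⁸ m.
Transfer ellipse a_t = (r₁ + r₂)/2 = 2.781×10⁸ m.
At r₁: circular v_c1 = √(μ/r₁) = 33890 m/s; transfer-perijove v_p = √[μ(2/r₁ − 1/a_t)] = 42910 m/s.
Δv₁ = v_p − v_c1 = 9023 m/s.
= 9.023 km/s.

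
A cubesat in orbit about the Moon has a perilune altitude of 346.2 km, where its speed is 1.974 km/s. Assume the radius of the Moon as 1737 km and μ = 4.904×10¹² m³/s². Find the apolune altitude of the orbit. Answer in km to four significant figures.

apolune altitude ≈ 8267 km

r_p = 1737 + 346.2 = 2083.2 km = 2.083×10⁶ m.
Specific energy ε = v²/2 − μ/r = -4.057×10⁵ J/kg, so a = −μ/(2ε) = 6.043×10⁶ m.
The apsides satisfy r_p + r_a = 2a, so the apolune radius is 2a − r_p = 1.000×10⁷ m = 10004 km.
Apolune altitude = 10004 − 1737 = 8266.6 km.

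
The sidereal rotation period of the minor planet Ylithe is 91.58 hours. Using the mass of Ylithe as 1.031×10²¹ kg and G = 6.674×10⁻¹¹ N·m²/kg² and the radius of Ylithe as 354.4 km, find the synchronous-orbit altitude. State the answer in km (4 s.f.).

μ = GM = 6.674×10⁻¹¹ × 1.031×10²¹ = 6.881×10¹⁰ m³/s².
T = 91.58 hours = 3.297×10⁵ s.
A synchronous orbit has period T, so by Kepler's third law a = (μT²/4π²)^(1/3).
μT²/4π² = 6.881×10¹⁰ × (3.297×10⁵)² / 39.48 = 1.894×10²⁰ m³.
a = 5.743×10⁶ m = 5743.3 km.
Altitude h = a − R = 5743.3 − 354.4 = 5388.9 km.

h_sync ≈ 5389 km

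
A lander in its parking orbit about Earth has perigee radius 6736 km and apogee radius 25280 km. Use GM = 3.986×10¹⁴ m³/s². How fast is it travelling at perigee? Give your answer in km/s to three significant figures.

Semi-major axis a = (r_p + r_a)/2 = 16008 km = 1.601×10⁷ m.
Vis-viva: v² = μ(2/r − 1/a) = 3.986×10¹⁴ × (2.969×10⁻⁷ − 6.247×10⁻⁸) = 9.345×10⁷ m²/s².
v = 9667 m/s = 9.667 km/s.

v ≈ 9.67 km/s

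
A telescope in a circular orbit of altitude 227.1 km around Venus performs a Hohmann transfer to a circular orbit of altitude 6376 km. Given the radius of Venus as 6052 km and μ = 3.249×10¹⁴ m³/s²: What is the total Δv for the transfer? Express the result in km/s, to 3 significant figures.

r₁ = 6052 + 227.1 = 6279.1 km = 6.2791×10⁶ m.
r₂ = 6052 + 6376 = 12428 km = 1.2428×10⁷ m.
Transfer ellipse a_t = (r₁ + r₂)/2 = 9.354×10⁶ m.
At r₁: circular v_c1 = √(μ/r₁) = 7193 m/s; transfer-periapsis v_p = √[μ(2/r₁ − 1/a_t)] = 8292 m/s.
Δv₁ = v_p − v_c1 = 1098 m/s.
At r₂: circular v_c2 = √(μ/r₂) = 5113 m/s; transfer-apoapsis v_a = √[μ(2/r₂ − 1/a_t)] = 4189 m/s.
Δv₂ = v_c2 − v_a = 923.7 m/s.
Total Δv = Δv₁ + Δv₂ = 2022 m/s = 2.022 km/s.

Δv_total ≈ 2.02 km/s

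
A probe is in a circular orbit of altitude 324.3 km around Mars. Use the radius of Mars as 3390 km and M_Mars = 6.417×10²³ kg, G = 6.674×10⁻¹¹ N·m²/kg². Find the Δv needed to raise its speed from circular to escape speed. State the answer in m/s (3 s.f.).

μ = GM = 6.674×10⁻¹¹ × 6.417×10²³ = 4.283×10¹³ m³/s².
r = 3390 + 324.3 = 3714.3 km = 3.7143×10⁶ m.
Circular speed v_c = √(μ/r) = 3396 m/s.
Escape speed v_esc = √(2μ/r) = √2 × v_c = 4802 m/s.
Δv = v_esc − v_c = 1407 m/s.

Δv ≈ 1410 m/s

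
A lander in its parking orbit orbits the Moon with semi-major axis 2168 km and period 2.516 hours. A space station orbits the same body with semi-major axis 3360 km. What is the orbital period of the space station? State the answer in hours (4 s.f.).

Kepler's third law: T² ∝ a³, so T₂ = T₁ (a₂/a₁)^(3/2).
a₂/a₁ = 1.550, (a₂/a₁)^(3/2) = 1.929.
T₂ = 2.516 × 1.929 = 4.854 hours.

T₂ ≈ 4.854 hours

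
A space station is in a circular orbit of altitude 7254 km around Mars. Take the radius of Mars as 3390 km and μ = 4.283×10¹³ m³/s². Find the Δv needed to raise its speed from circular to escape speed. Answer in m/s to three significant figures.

r = 3390 + 7254 = 10644 km = 1.0644×10⁷ m.
Circular speed v_c = √(μ/r) = 2006 m/s.
Escape speed v_esc = √(2μ/r) = √2 × v_c = 2837 m/s.
Δv = v_esc − v_c = 830.9 m/s.

Δv ≈ 831 m/s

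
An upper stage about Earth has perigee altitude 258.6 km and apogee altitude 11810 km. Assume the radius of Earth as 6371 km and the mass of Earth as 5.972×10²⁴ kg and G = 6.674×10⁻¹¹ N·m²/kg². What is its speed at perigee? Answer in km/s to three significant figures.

v ≈ 9.39 km/s

μ = GM = 6.674×10⁻¹¹ × 5.972×10²⁴ = 3.986×10¹⁴ m³/s².
r_p = 6371 + 258.6 = 6629.6 km = 6.6296×10⁶ m.
r_a = 6371 + 11810 = 18181 km = 1.8181×10⁷ m.
Semi-major axis a = (r_p + r_a)/2 = 12405 km = 1.241×10⁷ m.
Vis-viva: v² = μ(2/r − 1/a) = 3.986×10¹⁴ × (3.017×10⁻⁷ − 8.061×10⁻⁸) = 8.811×10⁷ m²/s².
v = 9387 m/s = 9.387 km/s.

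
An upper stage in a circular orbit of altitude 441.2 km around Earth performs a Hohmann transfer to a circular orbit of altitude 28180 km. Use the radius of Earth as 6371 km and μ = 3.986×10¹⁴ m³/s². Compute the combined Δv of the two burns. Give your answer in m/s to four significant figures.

r₁ = 6371 + 441.2 = 6812.2 km = 6.8122×10⁶ m.
r₂ = 6371 + 28180 = 34551 km = 3.4551×10⁷ m.
Transfer ellipse a_t = (r₁ + r₂)/2 = 2.068×10⁷ m.
At r₁: circular v_c1 = √(μ/r₁) = 7649 m/s; transfer-perigee v_p = √[μ(2/r₁ − 1/a_t)] = 9887 m/s.
Δv₁ = v_p − v_c1 = 2238 m/s.
At r₂: circular v_c2 = √(μ/r₂) = 3397 m/s; transfer-apogee v_a = √[μ(2/r₂ − 1/a_t)] = 1949 m/s.
Δv₂ = v_c2 − v_a = 1447 m/s.
Total Δv = Δv₁ + Δv₂ = 3685 m/s.

Δv_total ≈ 3685 m/s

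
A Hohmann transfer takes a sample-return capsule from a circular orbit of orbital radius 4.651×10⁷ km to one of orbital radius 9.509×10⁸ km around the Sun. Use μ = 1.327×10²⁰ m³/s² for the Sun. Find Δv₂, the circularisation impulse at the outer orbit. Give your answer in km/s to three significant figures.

r₁ = 4.651×10⁷ km = 4.651×10¹⁰ m.
r₂ = 9.509×10⁸ km = 9.509×10¹¹ m.
Transfer ellipse a_t = (r₁ + r₂)/2 = 4.987×10¹¹ m.
At r₁: circular v_c1 = √(μ/r₁) = 53410 m/s; transfer-perihelion v_p = √[μ(2/r₁ − 1/a_t)] = 73760 m/s.
At r₂: circular v_c2 = √(μ/r₂) = 11810 m/s; transfer-aphelion v_a = √[μ(2/r₂ − 1/a_t)] = 3608 m/s.
Δv₂ = v_c2 − v_a = 8206 m/s.
= 8.206 km/s.

Δv ≈ 8.21 km/s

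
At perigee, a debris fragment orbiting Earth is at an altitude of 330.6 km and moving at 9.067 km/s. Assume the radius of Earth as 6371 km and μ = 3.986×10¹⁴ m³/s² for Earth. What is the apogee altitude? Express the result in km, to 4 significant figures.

apogee altitude ≈ 8622 km

r_p = 6371 + 330.6 = 6701.6 km = 6.702×10⁶ m.
Specific energy ε = v²/2 − μ/r = -1.837×10⁷ J/kg, so a = −μ/(2ε) = 1.085×10⁷ m.
The apsides satisfy r_p + r_a = 2a, so the apogee radius is 2a − r_p = 1.499×10⁷ m = 14993 km.
Apogee altitude = 14993 − 6371 = 8622.2 km.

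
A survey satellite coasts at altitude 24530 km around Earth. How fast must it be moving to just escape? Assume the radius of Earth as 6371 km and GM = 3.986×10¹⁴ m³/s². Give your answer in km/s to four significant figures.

v_esc ≈ 5.079 km/s

r = 6371 + 24530 = 30901 km = 3.0901×10⁷ m.
Escape speed v_esc = √(2μ/r) = √(2 × 3.986×10¹⁴ / 3.090×10⁷) = √(2.580×10⁷) = 5079 m/s.
= 5.079 km/s.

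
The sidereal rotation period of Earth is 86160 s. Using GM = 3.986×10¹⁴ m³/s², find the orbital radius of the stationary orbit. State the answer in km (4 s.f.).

r_sync ≈ 42160 km

A synchronous orbit has period T, so by Kepler's third law a = (μT²/4π²)^(1/3).
μT²/4π² = 3.986×10¹⁴ × (8.616×10⁴)² / 39.48 = 7.495×10²² m³.
a = 4.216×10⁷ m = 42163 km.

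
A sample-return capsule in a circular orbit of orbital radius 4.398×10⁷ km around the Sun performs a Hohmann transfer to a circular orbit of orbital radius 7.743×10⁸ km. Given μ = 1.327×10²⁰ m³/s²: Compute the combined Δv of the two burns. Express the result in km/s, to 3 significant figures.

Δv_total ≈ 29.4 km/s

r₁ = 4.398×10⁷ km = 4.398×10¹⁰ m.
r₂ = 7.743×10⁸ km = 7.743×10¹¹ m.
Transfer ellipse a_t = (r₁ + r₂)/2 = 4.091×10¹¹ m.
At r₁: circular v_c1 = √(μ/r₁) = 54930 m/s; transfer-perihelion v_p = √[μ(2/r₁ − 1/a_t)] = 75570 m/s.
Δv₁ = v_p − v_c1 = 20640 m/s.
At r₂: circular v_c2 = √(μ/r₂) = 13090 m/s; transfer-aphelion v_a = √[μ(2/r₂ − 1/a_t)] = 4292 m/s.
Δv₂ = v_c2 − v_a = 8799 m/s.
Total Δv = Δv₁ + Δv₂ = 29440 m/s = 29.44 km/s.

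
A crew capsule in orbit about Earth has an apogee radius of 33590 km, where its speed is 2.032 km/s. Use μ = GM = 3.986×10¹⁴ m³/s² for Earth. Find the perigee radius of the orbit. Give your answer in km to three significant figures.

r_a = 3.359×10⁷ m.
Specific energy ε = v²/2 − μ/r = -9.802×10⁶ J/kg, so a = −μ/(2ε) = 2.033×10⁷ m.
The apsides satisfy r_p + r_a = 2a, so the perigee radius is 2a − r_a = 7.075×10⁶ m = 7074.7 km.

perigee radius ≈ 7070 km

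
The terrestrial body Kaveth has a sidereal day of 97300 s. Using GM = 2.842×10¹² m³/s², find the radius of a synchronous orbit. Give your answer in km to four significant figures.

A synchronous orbit has period T, so by Kepler's third law a = (μT²/4π²)^(1/3).
μT²/4π² = 2.842×10¹² × (9.730×10⁴)² / 39.48 = 6.815×10²⁰ m³.
a = 8.800×10⁶ m = 8800.3 km.

r_sync ≈ 8800 km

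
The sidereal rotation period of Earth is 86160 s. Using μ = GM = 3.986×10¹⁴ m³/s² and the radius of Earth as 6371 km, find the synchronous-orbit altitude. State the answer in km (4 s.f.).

h_sync ≈ 35790 km

A synchronous orbit has period T, so by Kepler's third law a = (μT²/4π²)^(1/3).
μT²/4π² = 3.986×10¹⁴ × (8.616×10⁴)² / 39.48 = 7.495×10²² m³.
a = 4.216×10⁷ m = 42163 km.
Altitude h = a − R = 42163 − 6371 = 35792 km.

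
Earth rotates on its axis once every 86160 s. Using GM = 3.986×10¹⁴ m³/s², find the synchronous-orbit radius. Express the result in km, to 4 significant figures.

A synchronous orbit has period T, so by Kepler's third law a = (μT²/4π²)^(1/3).
μT²/4π² = 3.986×10¹⁴ × (8.616×10⁴)² / 39.48 = 7.495×10²² m³.
a = 4.216×10⁷ m = 42163 km.

r_sync ≈ 42160 km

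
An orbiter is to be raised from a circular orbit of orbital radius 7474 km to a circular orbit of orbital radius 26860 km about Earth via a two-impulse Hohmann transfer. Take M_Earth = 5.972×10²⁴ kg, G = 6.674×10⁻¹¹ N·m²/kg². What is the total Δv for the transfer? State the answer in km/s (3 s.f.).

Δv_total ≈ 3.14 km/s

μ = GM = 6.674×10⁻¹¹ × 5.972×10²⁴ = 3.986×10¹⁴ m³/s².
r₁ = 7474 km = 7.474×10⁶ m.
r₂ = 26860 km = 2.686×10⁷ m.
Transfer ellipse a_t = (r₁ + r₂)/2 = 1.717×10⁷ m.
At r₁: circular v_c1 = √(μ/r₁) = 7303 m/s; transfer-perigee v_p = √[μ(2/r₁ − 1/a_t)] = 9134 m/s.
Δv₁ = v_p − v_c1 = 1832 m/s.
At r₂: circular v_c2 = √(μ/r₂) = 3852 m/s; transfer-apogee v_a = √[μ(2/r₂ − 1/a_t)] = 2542 m/s.
Δv₂ = v_c2 − v_a = 1310 m/s.
Total Δv = Δv₁ + Δv₂ = 3142 m/s = 3.142 km/s.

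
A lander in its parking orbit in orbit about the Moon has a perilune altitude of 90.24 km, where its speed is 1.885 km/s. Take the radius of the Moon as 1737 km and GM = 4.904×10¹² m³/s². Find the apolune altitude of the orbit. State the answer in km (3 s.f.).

r_p = 1737 + 90.24 = 1827.2 km = 1.827×10⁶ m.
Specific energy ε = v²/2 − μ/r = -9.072×10⁵ J/kg, so a = −μ/(2ε) = 2.703×10⁶ m.
The apsides satisfy r_p + r_a = 2a, so the apolune radius is 2a − r_p = 3.578×10⁶ m = 3578.3 km.
Apolune altitude = 3578.3 − 1737 = 1841.3 km.

apolune altitude ≈ 1840 km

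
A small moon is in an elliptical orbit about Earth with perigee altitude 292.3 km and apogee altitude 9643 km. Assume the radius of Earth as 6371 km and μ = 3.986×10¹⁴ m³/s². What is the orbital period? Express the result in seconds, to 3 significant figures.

T ≈ 12000 seconds

r_p = 6371 + 292.3 = 6663.3 km = 6.6633×10⁶ m.
r_a = 6371 + 9643 = 16014 km = 1.6014×10⁷ m.
Semi-major axis a = (r_p + r_a)/2 = (6663.3 + 16014)/2 = 11339 km = 1.134×10⁷ m.
By Kepler's third law T = 2π√(a³/μ) = 2π × 1.912×10³ = 1.202×10⁴ s.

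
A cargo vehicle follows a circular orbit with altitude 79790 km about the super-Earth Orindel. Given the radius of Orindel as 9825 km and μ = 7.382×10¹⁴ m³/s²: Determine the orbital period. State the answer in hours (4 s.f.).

T ≈ 54.50 hours

r = 9825 + 79790 = 89615 km = 8.9615×10⁷ m.
Kepler's third law: T = 2π√(r³/μ) = 2π√((8.962×10⁷)³ / 7.382×10¹⁴).
r³/μ = 9.749×10⁸ s², so T = 2π × 3.122×10⁴ = 1.962×10⁵ s.
Converting: 1.962×10⁵ s ÷ 3600 = 54.50 hours.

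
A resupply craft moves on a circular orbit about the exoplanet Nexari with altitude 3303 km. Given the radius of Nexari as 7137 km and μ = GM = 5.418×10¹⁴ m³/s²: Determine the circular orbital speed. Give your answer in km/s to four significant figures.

v ≈ 7.204 km/s

r = 7137 + 3303 = 10440 km = 1.0440×10⁷ m.
For a circular orbit v = √(μ/r) = √(5.418×10¹⁴ / 1.044×10⁷) = √(5.190×10⁷) = 7204 m/s.
That is 7.204 km/s.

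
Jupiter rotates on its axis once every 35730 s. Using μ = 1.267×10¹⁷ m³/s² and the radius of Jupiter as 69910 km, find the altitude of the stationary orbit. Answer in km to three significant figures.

A synchronous orbit has period T, so by Kepler's third law a = (μT²/4π²)^(1/3).
μT²/4π² = 1.267×10¹⁷ × (3.573×10⁴)² / 39.48 = 4.097×10²⁴ m³.
a = 1.600×10⁸ m = 1.6002×10⁵ km.
Altitude h = a − R = 1.6002×10⁵ − 69910 = 90105 km.

h_sync ≈ 90100 km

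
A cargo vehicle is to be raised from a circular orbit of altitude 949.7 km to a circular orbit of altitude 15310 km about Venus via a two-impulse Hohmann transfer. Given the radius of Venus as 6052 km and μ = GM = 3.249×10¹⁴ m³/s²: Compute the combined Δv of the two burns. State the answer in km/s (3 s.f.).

Δv_total ≈ 2.71 km/s

r₁ = 6052 + 949.7 = 7001.7 km = 7.0017×10⁶ m.
r₂ = 6052 + 15310 = 21362 km = 2.1362×10⁷ m.
Transfer ellipse a_t = (r₁ + r₂)/2 = 1.418×10⁷ m.
At r₁: circular v_c1 = √(μ/r₁) = 6812 m/s; transfer-periapsis v_p = √[μ(2/r₁ − 1/a_t)] = 8360 m/s.
Δv₁ = v_p − v_c1 = 1548 m/s.
At r₂: circular v_c2 = √(μ/r₂) = 3900 m/s; transfer-apoapsis v_a = √[μ(2/r₂ − 1/a_t)] = 2740 m/s.
Δv₂ = v_c2 − v_a = 1160 m/s.
Total Δv = Δv₁ + Δv₂ = 2708 m/s = 2.708 km/s.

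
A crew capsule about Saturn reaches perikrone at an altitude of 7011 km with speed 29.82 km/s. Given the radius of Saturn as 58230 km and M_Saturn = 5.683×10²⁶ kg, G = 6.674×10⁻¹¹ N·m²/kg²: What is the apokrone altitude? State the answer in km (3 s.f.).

apokrone altitude ≈ 1.54×10⁵ km

μ = GM = 6.674×10⁻¹¹ × 5.683×10²⁶ = 3.793×10¹⁶ m³/s².
r_p = 58230 + 7011 = 65241 km = 6.524×10⁷ m.
Specific energy ε = v²/2 − μ/r = -1.367×10⁸ J/kg, so a = −μ/(2ε) = 1.387×10⁸ m.
The apsides satisfy r_p + r_a = 2a, so the apokrone radius is 2a − r_p = 2.121×10⁸ m = 2.1213×10⁵ km.
Apokrone altitude = 2.1213×10⁵ − 58230 = 1.5390×10⁵ km.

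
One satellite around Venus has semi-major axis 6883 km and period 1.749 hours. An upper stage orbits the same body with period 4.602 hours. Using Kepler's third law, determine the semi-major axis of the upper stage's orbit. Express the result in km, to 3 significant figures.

a₂ ≈ 13100 km

Kepler's third law: a³ ∝ T², so a₂ = a₁ (T₂/T₁)^(2/3).
T₂/T₁ = 2.631, (T₂/T₁)^(2/3) = 1.906.
a₂ = 6883 × 1.906 = 13120 km.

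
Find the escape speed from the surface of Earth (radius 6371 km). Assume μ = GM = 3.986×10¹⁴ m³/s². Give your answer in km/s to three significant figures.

r = R = 6.371×10⁶ m.
Escape speed v_esc = √(2μ/r) = √(2 × 3.986×10¹⁴ / 6.371×10⁶) = √(1.251×10⁸) = 11190 m/s.
= 11.19 km/s.

v_esc ≈ 11.2 km/s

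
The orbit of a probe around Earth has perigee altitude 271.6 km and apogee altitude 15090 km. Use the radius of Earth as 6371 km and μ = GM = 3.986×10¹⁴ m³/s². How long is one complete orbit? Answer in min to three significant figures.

r_p = 6371 + 271.6 = 6642.6 km = 6.6426×10⁶ m.
r_a = 6371 + 15090 = 21461 km = 2.1461×10⁷ m.
Semi-major axis a = (r_p + r_a)/2 = (6642.6 + 21461)/2 = 14052 km = 1.405×10⁷ m.
By Kepler's third law T = 2π√(a³/μ) = 2π × 2.638×10³ = 1.658×10⁴ s.
= 276.3 min.

T ≈ 276 min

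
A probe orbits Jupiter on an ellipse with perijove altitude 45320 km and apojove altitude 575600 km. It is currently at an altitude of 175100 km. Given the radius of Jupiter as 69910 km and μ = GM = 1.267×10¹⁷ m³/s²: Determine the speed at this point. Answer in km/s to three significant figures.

v ≈ 26.5 km/s

r_p = 69910 + 45320 = 115230 km = 1.1523×10⁸ m.
r_a = 69910 + 575600 = 645510 km = 6.4551×10⁸ m.
r = 69910 + 175100 = 2.4501×10⁵ km = 2.450×10⁸ m.
Semi-major axis a = (r_p + r_a)/2 = 3.8037×10⁵ km = 3.804×10⁸ m.
Vis-viva: v² = μ(2/r − 1/a) = 1.267×10¹⁷ × (8.163×10⁻⁹ − 2.629×10⁻⁹) = 7.011×10⁸ m²/s².
v = 26480 m/s = 26.48 km/s.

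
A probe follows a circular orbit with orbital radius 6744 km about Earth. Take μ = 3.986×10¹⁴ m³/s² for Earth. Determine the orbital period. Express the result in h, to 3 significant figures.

r = 6744 km = 6.744×10⁶ m.
Kepler's third law: T = 2π√(r³/μ) = 2π√((6.744×10⁶)³ / 3.986×10¹⁴).
r³/μ = 7.695×10⁵ s², so T = 2π × 8.772×10² = 5.512×10³ s.
Converting: 5.512×10³ s ÷ 3600 = 1.531 h.

T ≈ 1.53 h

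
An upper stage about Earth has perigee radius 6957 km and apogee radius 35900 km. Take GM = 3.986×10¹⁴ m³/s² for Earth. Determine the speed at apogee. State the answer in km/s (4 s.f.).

v ≈ 1.899 km/s

Semi-major axis a = (r_p + r_a)/2 = 21428 km = 2.143×10⁷ m.
Vis-viva: v² = μ(2/r − 1/a) = 3.986×10¹⁴ × (5.571×10⁻⁸ − 4.667×10⁻⁸) = 3.605×10⁶ m²/s².
v = 1899 m/s = 1.899 km/s.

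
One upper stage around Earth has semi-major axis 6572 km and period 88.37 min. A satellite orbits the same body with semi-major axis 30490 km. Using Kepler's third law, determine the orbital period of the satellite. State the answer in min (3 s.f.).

Kepler's third law: T² ∝ a³, so T₂ = T₁ (a₂/a₁)^(3/2).
a₂/a₁ = 4.639, (a₂/a₁)^(3/2) = 9.993.
T₂ = 88.37 × 9.993 = 883.1 min.

T₂ ≈ 883 min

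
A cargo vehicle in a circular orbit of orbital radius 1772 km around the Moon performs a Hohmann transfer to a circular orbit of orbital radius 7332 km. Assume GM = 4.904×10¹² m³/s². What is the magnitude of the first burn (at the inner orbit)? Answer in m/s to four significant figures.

r₁ = 1772 km = 1.772×10⁶ m.
r₂ = 7332 km = 7.332×10⁶ m.
Transfer ellipse a_t = (r₁ + r₂)/2 = 4.552×10⁶ m.
At r₁: circular v_c1 = √(μ/r₁) = 1664 m/s; transfer-perilune v_p = √[μ(2/r₁ − 1/a_t)] = 2111 m/s.
Δv₁ = v_p − v_c1 = 447.7 m/s.

Δv ≈ 447.7 m/s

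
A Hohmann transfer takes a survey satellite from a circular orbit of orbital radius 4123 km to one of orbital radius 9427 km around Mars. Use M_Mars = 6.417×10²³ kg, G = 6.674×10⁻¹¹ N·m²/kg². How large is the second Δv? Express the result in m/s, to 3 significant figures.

μ = GM = 6.674×10⁻¹¹ × 6.417×10²³ = 4.283×10¹³ m³/s².
r₁ = 4123 km = 4.123×10⁶ m.
r₂ = 9427 km = 9.427×10⁶ m.
Transfer ellipse a_t = (r₁ + r₂)/2 = 6.775×10⁶ m.
At r₁: circular v_c1 = √(μ/r₁) = 3223 m/s; transfer-periapsis v_p = √[μ(2/r₁ − 1/a_t)] = 3802 m/s.
At r₂: circular v_c2 = √(μ/r₂) = 2131 m/s; transfer-apoapsis v_a = √[μ(2/r₂ − 1/a_t)] = 1663 m/s.
Δv₂ = v_c2 − v_a = 468.7 m/s.

Δv ≈ 469 m/s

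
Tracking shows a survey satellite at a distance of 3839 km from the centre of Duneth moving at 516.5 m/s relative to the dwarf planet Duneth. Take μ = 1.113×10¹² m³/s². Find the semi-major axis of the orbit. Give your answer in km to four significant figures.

a ≈ 3555 km

r = 3.839×10⁶ m.
Vis-viva rearranged: 1/a = 2/r − v²/μ = 5.210×10⁻⁷ − 2.397×10⁻⁷ = 2.813×10⁻⁷ m⁻¹.
a = 3.555×10⁶ m = 3555.2 km.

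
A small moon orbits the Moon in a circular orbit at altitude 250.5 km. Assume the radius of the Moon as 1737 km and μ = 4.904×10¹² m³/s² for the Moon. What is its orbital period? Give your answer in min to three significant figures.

r = 1737 + 250.5 = 1987.5 km = 1.9875×10⁶ m.
Kepler's third law: T = 2π√(r³/μ) = 2π√((1.988×10⁶)³ / 4.904×10¹²).
r³/μ = 1.601×10⁶ s², so T = 2π × 1.265×10³ = 7.950×10³ s.
Converting: 7.950×10³ s ÷ 60.00 = 132.5 min.

T ≈ 132 min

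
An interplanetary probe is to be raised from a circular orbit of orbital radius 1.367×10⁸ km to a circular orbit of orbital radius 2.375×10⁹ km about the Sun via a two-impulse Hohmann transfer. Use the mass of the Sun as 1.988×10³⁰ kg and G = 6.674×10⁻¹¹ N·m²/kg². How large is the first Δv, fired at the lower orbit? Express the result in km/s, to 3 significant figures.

μ = GM = 6.674×10⁻¹¹ × 1.988×10³⁰ = 1.327×10²⁰ m³/s².
r₁ = 1.367×10⁸ km = 1.367×10¹¹ m.
r₂ = 2.375×10⁹ km = 2.375×10¹² m.
Transfer ellipse a_t = (r₁ + r₂)/2 = 1.256×10¹² m.
At r₁: circular v_c1 = √(μ/r₁) = 31150 m/s; transfer-perihelion v_p = √[μ(2/r₁ − 1/a_t)] = 42840 m/s.
Δv₁ = v_p − v_c1 = 11690 m/s.
= 11.69 km/s.

Δv ≈ 11.7 km/s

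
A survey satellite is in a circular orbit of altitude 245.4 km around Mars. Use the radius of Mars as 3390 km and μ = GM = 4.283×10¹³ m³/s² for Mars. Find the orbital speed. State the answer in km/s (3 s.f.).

v ≈ 3.43 km/s

r = 3390 + 245.4 = 3635.4 km = 3.6354×10⁶ m.
For a circular orbit v = √(μ/r) = √(4.283×10¹³ / 3.635×10⁶) = √(1.178×10⁷) = 3432 m/s.
That is 3.432 km/s.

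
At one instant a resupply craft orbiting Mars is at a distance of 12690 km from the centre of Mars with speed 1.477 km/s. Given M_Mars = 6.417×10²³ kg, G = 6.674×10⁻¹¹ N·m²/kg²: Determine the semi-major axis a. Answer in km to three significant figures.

μ = GM = 6.674×10⁻¹¹ × 6.417×10²³ = 4.283×10¹³ m³/s².
r = 1.269×10⁷ m.
Vis-viva rearranged: 1/a = 2/r − v²/μ = 1.576×10⁻⁷ − 5.094×10⁻⁸ = 1.067×10⁻⁷ m⁻¹.
a = 9.375×10⁶ m = 9375.0 km.

a ≈ 9380 km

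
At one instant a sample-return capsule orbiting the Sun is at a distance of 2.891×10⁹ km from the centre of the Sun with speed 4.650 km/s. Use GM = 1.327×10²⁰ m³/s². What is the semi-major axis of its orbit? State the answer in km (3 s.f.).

r = 2.891×10¹² m.
Specific orbital energy ε = v²/2 − μ/r = (4650)²/2 − 1.327×10²⁰/2.891×10¹² = -3.509×10⁷ J/kg.
Since ε = −μ/(2a), a = −μ/(2ε) = 1.891×10¹² m = 1.8909×10⁹ km.

a ≈ 1.89×10⁹ km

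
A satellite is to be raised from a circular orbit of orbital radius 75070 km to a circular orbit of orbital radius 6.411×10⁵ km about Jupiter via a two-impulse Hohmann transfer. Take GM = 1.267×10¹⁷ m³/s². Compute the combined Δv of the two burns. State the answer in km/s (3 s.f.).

r₁ = 75070 km = 7.507×10⁷ m.
r₂ = 6.411×10⁵ km = 6.411×10⁸ m.
Transfer ellipse a_t = (r₁ + r₂)/2 = 3.581×10⁸ m.
At r₁: circular v_c1 = √(μ/r₁) = 41080 m/s; transfer-perijove v_p = √[μ(2/r₁ − 1/a_t)] = 54970 m/s.
Δv₁ = v_p − v_c1 = 13890 m/s.
At r₂: circular v_c2 = √(μ/r₂) = 14060 m/s; transfer-apojove v_a = √[μ(2/r₂ − 1/a_t)] = 6437 m/s.
Δv₂ = v_c2 − v_a = 7621 m/s.
Total Δv = Δv₁ + Δv₂ = 21510 m/s = 21.51 km/s.

Δv_total ≈ 21.5 km/s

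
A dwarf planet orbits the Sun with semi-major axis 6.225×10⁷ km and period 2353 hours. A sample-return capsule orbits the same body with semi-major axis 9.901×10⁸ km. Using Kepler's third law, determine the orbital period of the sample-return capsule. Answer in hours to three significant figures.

T₂ ≈ 1.49×10⁵ hours

Kepler's third law: T² ∝ a³, so T₂ = T₁ (a₂/a₁)^(3/2).
a₂/a₁ = 15.91, (a₂/a₁)^(3/2) = 63.43.
T₂ = 2353 × 63.43 = 1.493×10⁵ hours.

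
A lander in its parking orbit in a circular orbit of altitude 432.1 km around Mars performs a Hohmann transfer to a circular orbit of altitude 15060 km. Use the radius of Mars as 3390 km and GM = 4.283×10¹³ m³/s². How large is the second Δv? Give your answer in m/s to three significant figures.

r₁ = 3390 + 432.1 = 3822.1 km = 3.8221×10⁶ m.
r₂ = 3390 + 15060 = 18450 km = 1.8450×10⁷ m.
Transfer ellipse a_t = (r₁ + r₂)/2 = 1.114×10⁷ m.
At r₁: circular v_c1 = √(μ/r₁) = 3348 m/s; transfer-periapsis v_p = √[μ(2/r₁ − 1/a_t)] = 4309 m/s.
At r₂: circular v_c2 = √(μ/r₂) = 1524 m/s; transfer-apoapsis v_a = √[μ(2/r₂ − 1/a_t)] = 892.6 m/s.
Δv₂ = v_c2 − v_a = 631.0 m/s.

Δv ≈ 631 m/s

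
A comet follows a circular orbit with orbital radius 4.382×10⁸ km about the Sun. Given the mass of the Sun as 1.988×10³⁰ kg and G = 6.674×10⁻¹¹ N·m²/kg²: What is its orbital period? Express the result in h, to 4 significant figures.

T ≈ 43950 h

μ = GM = 6.674×10⁻¹¹ × 1.988×10³⁰ = 1.327×10²⁰ m³/s².
r = 4.382×10⁸ km = 4.382×10¹¹ m.
Kepler's third law: T = 2π√(r³/μ) = 2π√((4.382×10¹¹)³ / 1.327×10²⁰).
r³/μ = 6.342×10¹⁴ s², so T = 2π × 2.518×10⁷ = 1.582×10⁸ s.
Converting: 1.582×10⁸ s ÷ 3600 = 43950 h.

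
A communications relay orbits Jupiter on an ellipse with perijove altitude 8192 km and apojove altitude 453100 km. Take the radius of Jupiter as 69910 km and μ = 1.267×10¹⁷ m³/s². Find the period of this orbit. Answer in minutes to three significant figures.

r_p = 69910 + 8192 = 78102 km = 7.8102×10⁷ m.
r_a = 69910 + 453100 = 523010 km = 5.2301×10⁸ m.
Semi-major axis a = (r_p + r_a)/2 = (78102 + 5.2301×10⁵)/2 = 3.0056×10⁵ km = 3.006×10⁸ m.
By Kepler's third law T = 2π√(a³/μ) = 2π × 1.464×10⁴ = 9.198×10⁴ s.
= 1533 minutes.

T ≈ 1530 minutes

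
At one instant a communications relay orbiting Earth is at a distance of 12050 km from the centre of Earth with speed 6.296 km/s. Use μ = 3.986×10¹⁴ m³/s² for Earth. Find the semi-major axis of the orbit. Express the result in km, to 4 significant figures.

r = 1.205×10⁷ m.
Specific orbital energy ε = v²/2 − μ/r = (6296)²/2 − 3.986×10¹⁴/1.205×10⁷ = -1.326×10⁷ J/kg.
Since ε = −μ/(2a), a = −μ/(2ε) = 1.503×10⁷ m = 15031 km.

a ≈ 15030 km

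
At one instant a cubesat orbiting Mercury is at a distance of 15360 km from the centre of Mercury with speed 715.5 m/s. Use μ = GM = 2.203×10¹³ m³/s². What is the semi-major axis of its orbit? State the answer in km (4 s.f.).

a ≈ 9348 km

r = 1.536×10⁷ m.
Specific orbital energy ε = v²/2 − μ/r = (715.5)²/2 − 2.203×10¹³/1.536×10⁷ = -1.178×10⁶ J/kg.
Since ε = −μ/(2a), a = −μ/(2ε) = 9.348×10⁶ m = 9348.4 km.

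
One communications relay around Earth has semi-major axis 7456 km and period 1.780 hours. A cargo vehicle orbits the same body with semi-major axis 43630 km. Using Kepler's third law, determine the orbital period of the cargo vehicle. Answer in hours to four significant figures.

Kepler's third law: T² ∝ a³, so T₂ = T₁ (a₂/a₁)^(3/2).
a₂/a₁ = 5.852, (a₂/a₁)^(3/2) = 14.16.
T₂ = 1.780 × 14.16 = 25.20 hours.

T₂ ≈ 25.20 hours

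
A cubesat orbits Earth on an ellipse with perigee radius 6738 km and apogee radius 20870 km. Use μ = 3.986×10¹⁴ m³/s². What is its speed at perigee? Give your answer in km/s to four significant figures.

v ≈ 9.457 km/s

Semi-major axis a = (r_p + r_a)/2 = 13804 km = 1.380×10⁷ m.
Vis-viva: v² = μ(2/r − 1/a) = 3.986×10¹⁴ × (2.968×10⁻⁷ − 7.244×10⁻⁸) = 8.944×10⁷ m²/s².
v = 9457 m/s = 9.457 km/s.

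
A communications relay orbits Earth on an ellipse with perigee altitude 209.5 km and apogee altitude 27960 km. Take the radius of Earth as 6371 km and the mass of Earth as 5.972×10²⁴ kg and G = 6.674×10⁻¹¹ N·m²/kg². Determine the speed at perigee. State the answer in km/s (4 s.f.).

μ = GM = 6.674×10⁻¹¹ × 5.972×10²⁴ = 3.986×10¹⁴ m³/s².
r_p = 6371 + 209.5 = 6580.5 km = 6.5805×10⁶ m.
r_a = 6371 + 27960 = 34331 km = 3.4331×10⁷ m.
Semi-major axis a = (r_p + r_a)/2 = 20456 km = 2.046×10⁷ m.
Vis-viva: v² = μ(2/r − 1/a) = 3.986×10¹⁴ × (3.039×10⁻⁷ − 4.889×10⁻⁸) = 1.017×10⁸ m²/s².
v = 10080 m/s = 10.08 km/s.

v ≈ 10.08 km/s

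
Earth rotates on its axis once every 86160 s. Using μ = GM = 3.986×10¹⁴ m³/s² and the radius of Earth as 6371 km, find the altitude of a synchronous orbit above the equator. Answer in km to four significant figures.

h_sync ≈ 35790 km

A synchronous orbit has period T, so by Kepler's third law a = (μT²/4π²)^(1/3).
μT²/4π² = 3.986×10¹⁴ × (8.616×10⁴)² / 39.48 = 7.495×10²² m³.
a = 4.216×10⁷ m = 42163 km.
Altitude h = a − R = 42163 − 6371 = 35792 km.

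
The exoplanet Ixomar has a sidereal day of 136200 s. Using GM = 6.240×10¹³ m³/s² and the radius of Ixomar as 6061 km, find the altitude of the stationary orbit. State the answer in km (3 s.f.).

A synchronous orbit has period T, so by Kepler's third law a = (μT²/4π²)^(1/3).
μT²/4π² = 6.240×10¹³ × (1.362×10⁵)² / 39.48 = 2.932×10²² m³.
a = 3.084×10⁷ m = 30836 km.
Altitude h = a − R = 30836 − 6061 = 24775 km.

h_sync ≈ 24800 km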